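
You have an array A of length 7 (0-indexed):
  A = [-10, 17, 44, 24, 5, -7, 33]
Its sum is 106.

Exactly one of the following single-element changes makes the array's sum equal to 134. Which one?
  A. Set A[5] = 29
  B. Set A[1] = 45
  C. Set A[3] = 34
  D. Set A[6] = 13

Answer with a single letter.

Option A: A[5] -7->29, delta=36, new_sum=106+(36)=142
Option B: A[1] 17->45, delta=28, new_sum=106+(28)=134 <-- matches target
Option C: A[3] 24->34, delta=10, new_sum=106+(10)=116
Option D: A[6] 33->13, delta=-20, new_sum=106+(-20)=86

Answer: B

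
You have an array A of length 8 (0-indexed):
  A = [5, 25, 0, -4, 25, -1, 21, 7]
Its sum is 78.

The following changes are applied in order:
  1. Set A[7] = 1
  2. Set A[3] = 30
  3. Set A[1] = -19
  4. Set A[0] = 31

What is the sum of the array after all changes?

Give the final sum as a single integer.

Initial sum: 78
Change 1: A[7] 7 -> 1, delta = -6, sum = 72
Change 2: A[3] -4 -> 30, delta = 34, sum = 106
Change 3: A[1] 25 -> -19, delta = -44, sum = 62
Change 4: A[0] 5 -> 31, delta = 26, sum = 88

Answer: 88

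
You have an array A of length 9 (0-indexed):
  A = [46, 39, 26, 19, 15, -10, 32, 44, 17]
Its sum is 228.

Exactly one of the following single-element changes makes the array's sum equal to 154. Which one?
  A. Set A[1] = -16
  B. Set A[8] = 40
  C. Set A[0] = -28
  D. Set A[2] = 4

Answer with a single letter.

Option A: A[1] 39->-16, delta=-55, new_sum=228+(-55)=173
Option B: A[8] 17->40, delta=23, new_sum=228+(23)=251
Option C: A[0] 46->-28, delta=-74, new_sum=228+(-74)=154 <-- matches target
Option D: A[2] 26->4, delta=-22, new_sum=228+(-22)=206

Answer: C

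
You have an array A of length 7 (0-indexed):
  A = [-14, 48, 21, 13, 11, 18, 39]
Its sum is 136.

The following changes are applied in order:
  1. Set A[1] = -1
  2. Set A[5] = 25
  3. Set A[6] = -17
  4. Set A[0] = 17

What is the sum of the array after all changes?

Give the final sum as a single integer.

Initial sum: 136
Change 1: A[1] 48 -> -1, delta = -49, sum = 87
Change 2: A[5] 18 -> 25, delta = 7, sum = 94
Change 3: A[6] 39 -> -17, delta = -56, sum = 38
Change 4: A[0] -14 -> 17, delta = 31, sum = 69

Answer: 69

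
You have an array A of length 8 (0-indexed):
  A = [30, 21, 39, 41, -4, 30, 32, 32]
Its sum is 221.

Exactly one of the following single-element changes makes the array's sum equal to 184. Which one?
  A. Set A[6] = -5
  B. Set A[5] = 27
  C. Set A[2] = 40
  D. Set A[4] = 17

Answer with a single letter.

Option A: A[6] 32->-5, delta=-37, new_sum=221+(-37)=184 <-- matches target
Option B: A[5] 30->27, delta=-3, new_sum=221+(-3)=218
Option C: A[2] 39->40, delta=1, new_sum=221+(1)=222
Option D: A[4] -4->17, delta=21, new_sum=221+(21)=242

Answer: A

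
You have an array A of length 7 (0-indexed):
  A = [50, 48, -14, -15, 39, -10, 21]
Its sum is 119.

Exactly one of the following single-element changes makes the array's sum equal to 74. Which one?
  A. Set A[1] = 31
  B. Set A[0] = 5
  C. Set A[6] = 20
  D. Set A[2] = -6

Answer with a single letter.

Option A: A[1] 48->31, delta=-17, new_sum=119+(-17)=102
Option B: A[0] 50->5, delta=-45, new_sum=119+(-45)=74 <-- matches target
Option C: A[6] 21->20, delta=-1, new_sum=119+(-1)=118
Option D: A[2] -14->-6, delta=8, new_sum=119+(8)=127

Answer: B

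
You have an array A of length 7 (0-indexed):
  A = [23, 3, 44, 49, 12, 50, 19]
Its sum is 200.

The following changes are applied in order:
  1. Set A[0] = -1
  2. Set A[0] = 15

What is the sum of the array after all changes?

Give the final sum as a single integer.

Answer: 192

Derivation:
Initial sum: 200
Change 1: A[0] 23 -> -1, delta = -24, sum = 176
Change 2: A[0] -1 -> 15, delta = 16, sum = 192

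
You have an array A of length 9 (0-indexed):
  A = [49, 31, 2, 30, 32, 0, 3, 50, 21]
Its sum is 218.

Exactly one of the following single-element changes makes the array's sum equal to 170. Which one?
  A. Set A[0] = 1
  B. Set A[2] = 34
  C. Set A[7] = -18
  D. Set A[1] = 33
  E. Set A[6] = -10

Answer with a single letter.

Answer: A

Derivation:
Option A: A[0] 49->1, delta=-48, new_sum=218+(-48)=170 <-- matches target
Option B: A[2] 2->34, delta=32, new_sum=218+(32)=250
Option C: A[7] 50->-18, delta=-68, new_sum=218+(-68)=150
Option D: A[1] 31->33, delta=2, new_sum=218+(2)=220
Option E: A[6] 3->-10, delta=-13, new_sum=218+(-13)=205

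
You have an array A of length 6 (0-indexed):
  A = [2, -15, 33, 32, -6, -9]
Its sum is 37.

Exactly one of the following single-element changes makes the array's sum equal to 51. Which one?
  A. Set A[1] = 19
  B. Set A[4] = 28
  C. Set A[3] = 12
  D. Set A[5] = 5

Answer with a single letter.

Answer: D

Derivation:
Option A: A[1] -15->19, delta=34, new_sum=37+(34)=71
Option B: A[4] -6->28, delta=34, new_sum=37+(34)=71
Option C: A[3] 32->12, delta=-20, new_sum=37+(-20)=17
Option D: A[5] -9->5, delta=14, new_sum=37+(14)=51 <-- matches target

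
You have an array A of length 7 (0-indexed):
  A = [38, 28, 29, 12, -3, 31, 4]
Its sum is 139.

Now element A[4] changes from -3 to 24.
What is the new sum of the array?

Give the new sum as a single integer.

Old value at index 4: -3
New value at index 4: 24
Delta = 24 - -3 = 27
New sum = old_sum + delta = 139 + (27) = 166

Answer: 166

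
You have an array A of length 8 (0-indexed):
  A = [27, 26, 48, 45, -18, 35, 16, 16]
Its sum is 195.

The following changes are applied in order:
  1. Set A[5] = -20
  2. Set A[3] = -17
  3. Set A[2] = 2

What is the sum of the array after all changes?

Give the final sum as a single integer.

Initial sum: 195
Change 1: A[5] 35 -> -20, delta = -55, sum = 140
Change 2: A[3] 45 -> -17, delta = -62, sum = 78
Change 3: A[2] 48 -> 2, delta = -46, sum = 32

Answer: 32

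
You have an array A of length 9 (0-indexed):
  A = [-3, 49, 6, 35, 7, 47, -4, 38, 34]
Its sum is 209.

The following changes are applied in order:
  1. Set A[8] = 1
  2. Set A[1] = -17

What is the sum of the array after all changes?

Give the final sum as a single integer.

Initial sum: 209
Change 1: A[8] 34 -> 1, delta = -33, sum = 176
Change 2: A[1] 49 -> -17, delta = -66, sum = 110

Answer: 110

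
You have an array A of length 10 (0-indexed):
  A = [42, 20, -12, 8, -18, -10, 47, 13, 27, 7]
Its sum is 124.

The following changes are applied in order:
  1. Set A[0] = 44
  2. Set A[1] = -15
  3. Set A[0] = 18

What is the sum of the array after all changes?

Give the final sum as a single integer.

Answer: 65

Derivation:
Initial sum: 124
Change 1: A[0] 42 -> 44, delta = 2, sum = 126
Change 2: A[1] 20 -> -15, delta = -35, sum = 91
Change 3: A[0] 44 -> 18, delta = -26, sum = 65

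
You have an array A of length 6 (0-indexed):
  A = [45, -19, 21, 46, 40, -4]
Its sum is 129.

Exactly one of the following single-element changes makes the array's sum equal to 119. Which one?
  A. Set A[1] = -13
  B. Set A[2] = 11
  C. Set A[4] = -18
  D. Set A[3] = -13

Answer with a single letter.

Answer: B

Derivation:
Option A: A[1] -19->-13, delta=6, new_sum=129+(6)=135
Option B: A[2] 21->11, delta=-10, new_sum=129+(-10)=119 <-- matches target
Option C: A[4] 40->-18, delta=-58, new_sum=129+(-58)=71
Option D: A[3] 46->-13, delta=-59, new_sum=129+(-59)=70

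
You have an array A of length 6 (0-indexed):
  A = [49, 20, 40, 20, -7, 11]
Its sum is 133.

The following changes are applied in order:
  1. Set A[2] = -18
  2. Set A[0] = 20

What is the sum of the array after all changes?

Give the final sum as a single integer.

Initial sum: 133
Change 1: A[2] 40 -> -18, delta = -58, sum = 75
Change 2: A[0] 49 -> 20, delta = -29, sum = 46

Answer: 46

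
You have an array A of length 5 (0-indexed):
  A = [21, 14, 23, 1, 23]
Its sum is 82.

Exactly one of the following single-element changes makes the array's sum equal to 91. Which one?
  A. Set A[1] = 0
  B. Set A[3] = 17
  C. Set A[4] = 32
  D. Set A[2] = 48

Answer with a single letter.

Option A: A[1] 14->0, delta=-14, new_sum=82+(-14)=68
Option B: A[3] 1->17, delta=16, new_sum=82+(16)=98
Option C: A[4] 23->32, delta=9, new_sum=82+(9)=91 <-- matches target
Option D: A[2] 23->48, delta=25, new_sum=82+(25)=107

Answer: C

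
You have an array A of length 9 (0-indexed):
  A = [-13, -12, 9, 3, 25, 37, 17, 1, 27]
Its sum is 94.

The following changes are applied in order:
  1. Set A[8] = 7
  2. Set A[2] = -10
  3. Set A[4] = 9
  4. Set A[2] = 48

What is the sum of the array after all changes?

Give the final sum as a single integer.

Answer: 97

Derivation:
Initial sum: 94
Change 1: A[8] 27 -> 7, delta = -20, sum = 74
Change 2: A[2] 9 -> -10, delta = -19, sum = 55
Change 3: A[4] 25 -> 9, delta = -16, sum = 39
Change 4: A[2] -10 -> 48, delta = 58, sum = 97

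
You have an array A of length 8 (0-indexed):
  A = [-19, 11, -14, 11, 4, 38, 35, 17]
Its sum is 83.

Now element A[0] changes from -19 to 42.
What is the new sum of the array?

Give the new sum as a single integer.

Old value at index 0: -19
New value at index 0: 42
Delta = 42 - -19 = 61
New sum = old_sum + delta = 83 + (61) = 144

Answer: 144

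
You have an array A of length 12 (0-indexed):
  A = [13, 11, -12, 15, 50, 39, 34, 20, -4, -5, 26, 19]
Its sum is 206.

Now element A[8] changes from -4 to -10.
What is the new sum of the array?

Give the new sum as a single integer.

Old value at index 8: -4
New value at index 8: -10
Delta = -10 - -4 = -6
New sum = old_sum + delta = 206 + (-6) = 200

Answer: 200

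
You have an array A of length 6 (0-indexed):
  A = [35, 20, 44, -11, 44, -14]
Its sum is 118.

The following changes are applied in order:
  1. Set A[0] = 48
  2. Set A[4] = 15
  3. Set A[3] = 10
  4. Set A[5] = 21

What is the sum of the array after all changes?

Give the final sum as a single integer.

Initial sum: 118
Change 1: A[0] 35 -> 48, delta = 13, sum = 131
Change 2: A[4] 44 -> 15, delta = -29, sum = 102
Change 3: A[3] -11 -> 10, delta = 21, sum = 123
Change 4: A[5] -14 -> 21, delta = 35, sum = 158

Answer: 158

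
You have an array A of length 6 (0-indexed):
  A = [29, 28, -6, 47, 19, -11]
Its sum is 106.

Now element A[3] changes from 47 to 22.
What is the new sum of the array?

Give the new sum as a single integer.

Answer: 81

Derivation:
Old value at index 3: 47
New value at index 3: 22
Delta = 22 - 47 = -25
New sum = old_sum + delta = 106 + (-25) = 81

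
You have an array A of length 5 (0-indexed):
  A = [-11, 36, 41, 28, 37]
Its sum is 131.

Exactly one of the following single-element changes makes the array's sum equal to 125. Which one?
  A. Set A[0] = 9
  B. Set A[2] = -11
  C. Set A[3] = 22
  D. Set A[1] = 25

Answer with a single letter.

Option A: A[0] -11->9, delta=20, new_sum=131+(20)=151
Option B: A[2] 41->-11, delta=-52, new_sum=131+(-52)=79
Option C: A[3] 28->22, delta=-6, new_sum=131+(-6)=125 <-- matches target
Option D: A[1] 36->25, delta=-11, new_sum=131+(-11)=120

Answer: C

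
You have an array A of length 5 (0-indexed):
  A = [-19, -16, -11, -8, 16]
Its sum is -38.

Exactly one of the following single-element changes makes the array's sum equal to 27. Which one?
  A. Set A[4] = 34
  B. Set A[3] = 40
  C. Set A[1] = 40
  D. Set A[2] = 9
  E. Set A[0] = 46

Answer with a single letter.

Answer: E

Derivation:
Option A: A[4] 16->34, delta=18, new_sum=-38+(18)=-20
Option B: A[3] -8->40, delta=48, new_sum=-38+(48)=10
Option C: A[1] -16->40, delta=56, new_sum=-38+(56)=18
Option D: A[2] -11->9, delta=20, new_sum=-38+(20)=-18
Option E: A[0] -19->46, delta=65, new_sum=-38+(65)=27 <-- matches target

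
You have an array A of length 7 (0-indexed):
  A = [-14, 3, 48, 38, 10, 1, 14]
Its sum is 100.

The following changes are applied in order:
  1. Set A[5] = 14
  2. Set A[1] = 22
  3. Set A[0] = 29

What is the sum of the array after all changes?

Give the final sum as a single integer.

Answer: 175

Derivation:
Initial sum: 100
Change 1: A[5] 1 -> 14, delta = 13, sum = 113
Change 2: A[1] 3 -> 22, delta = 19, sum = 132
Change 3: A[0] -14 -> 29, delta = 43, sum = 175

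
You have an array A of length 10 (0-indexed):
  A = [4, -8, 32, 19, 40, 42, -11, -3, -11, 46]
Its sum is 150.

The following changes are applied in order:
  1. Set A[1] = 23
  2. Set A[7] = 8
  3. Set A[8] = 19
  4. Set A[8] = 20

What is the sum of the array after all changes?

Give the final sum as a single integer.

Initial sum: 150
Change 1: A[1] -8 -> 23, delta = 31, sum = 181
Change 2: A[7] -3 -> 8, delta = 11, sum = 192
Change 3: A[8] -11 -> 19, delta = 30, sum = 222
Change 4: A[8] 19 -> 20, delta = 1, sum = 223

Answer: 223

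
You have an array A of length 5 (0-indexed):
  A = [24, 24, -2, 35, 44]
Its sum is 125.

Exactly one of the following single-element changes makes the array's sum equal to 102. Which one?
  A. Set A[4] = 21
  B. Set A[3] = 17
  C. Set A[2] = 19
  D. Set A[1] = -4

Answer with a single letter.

Answer: A

Derivation:
Option A: A[4] 44->21, delta=-23, new_sum=125+(-23)=102 <-- matches target
Option B: A[3] 35->17, delta=-18, new_sum=125+(-18)=107
Option C: A[2] -2->19, delta=21, new_sum=125+(21)=146
Option D: A[1] 24->-4, delta=-28, new_sum=125+(-28)=97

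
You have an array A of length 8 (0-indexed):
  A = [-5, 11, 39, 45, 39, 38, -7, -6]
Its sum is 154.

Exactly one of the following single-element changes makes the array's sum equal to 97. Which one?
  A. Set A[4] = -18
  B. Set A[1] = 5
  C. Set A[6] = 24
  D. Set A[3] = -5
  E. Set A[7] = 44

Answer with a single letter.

Option A: A[4] 39->-18, delta=-57, new_sum=154+(-57)=97 <-- matches target
Option B: A[1] 11->5, delta=-6, new_sum=154+(-6)=148
Option C: A[6] -7->24, delta=31, new_sum=154+(31)=185
Option D: A[3] 45->-5, delta=-50, new_sum=154+(-50)=104
Option E: A[7] -6->44, delta=50, new_sum=154+(50)=204

Answer: A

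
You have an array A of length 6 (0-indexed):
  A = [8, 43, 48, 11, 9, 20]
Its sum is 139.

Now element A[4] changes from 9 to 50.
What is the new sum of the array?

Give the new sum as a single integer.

Answer: 180

Derivation:
Old value at index 4: 9
New value at index 4: 50
Delta = 50 - 9 = 41
New sum = old_sum + delta = 139 + (41) = 180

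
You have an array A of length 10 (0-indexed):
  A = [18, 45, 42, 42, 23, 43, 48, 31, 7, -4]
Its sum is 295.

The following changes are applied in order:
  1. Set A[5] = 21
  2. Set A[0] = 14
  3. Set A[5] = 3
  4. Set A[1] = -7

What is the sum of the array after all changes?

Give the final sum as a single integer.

Initial sum: 295
Change 1: A[5] 43 -> 21, delta = -22, sum = 273
Change 2: A[0] 18 -> 14, delta = -4, sum = 269
Change 3: A[5] 21 -> 3, delta = -18, sum = 251
Change 4: A[1] 45 -> -7, delta = -52, sum = 199

Answer: 199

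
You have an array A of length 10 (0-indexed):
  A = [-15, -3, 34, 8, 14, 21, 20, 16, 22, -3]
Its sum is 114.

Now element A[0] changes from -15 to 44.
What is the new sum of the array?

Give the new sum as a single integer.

Old value at index 0: -15
New value at index 0: 44
Delta = 44 - -15 = 59
New sum = old_sum + delta = 114 + (59) = 173

Answer: 173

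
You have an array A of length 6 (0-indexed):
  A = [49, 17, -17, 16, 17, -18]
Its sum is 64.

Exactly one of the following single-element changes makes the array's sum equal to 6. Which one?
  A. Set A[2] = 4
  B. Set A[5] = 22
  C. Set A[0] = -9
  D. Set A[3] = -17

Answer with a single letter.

Option A: A[2] -17->4, delta=21, new_sum=64+(21)=85
Option B: A[5] -18->22, delta=40, new_sum=64+(40)=104
Option C: A[0] 49->-9, delta=-58, new_sum=64+(-58)=6 <-- matches target
Option D: A[3] 16->-17, delta=-33, new_sum=64+(-33)=31

Answer: C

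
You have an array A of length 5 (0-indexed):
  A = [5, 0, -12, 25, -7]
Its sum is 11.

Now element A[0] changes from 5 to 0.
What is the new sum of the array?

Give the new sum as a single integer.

Old value at index 0: 5
New value at index 0: 0
Delta = 0 - 5 = -5
New sum = old_sum + delta = 11 + (-5) = 6

Answer: 6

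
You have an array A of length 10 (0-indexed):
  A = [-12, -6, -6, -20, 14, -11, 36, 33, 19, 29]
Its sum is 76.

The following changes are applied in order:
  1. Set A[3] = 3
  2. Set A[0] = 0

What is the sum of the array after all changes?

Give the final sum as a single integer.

Initial sum: 76
Change 1: A[3] -20 -> 3, delta = 23, sum = 99
Change 2: A[0] -12 -> 0, delta = 12, sum = 111

Answer: 111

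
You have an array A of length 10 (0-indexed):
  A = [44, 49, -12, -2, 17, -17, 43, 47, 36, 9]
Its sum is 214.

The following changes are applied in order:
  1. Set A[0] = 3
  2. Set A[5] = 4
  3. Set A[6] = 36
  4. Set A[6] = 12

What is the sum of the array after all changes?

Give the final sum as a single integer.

Answer: 163

Derivation:
Initial sum: 214
Change 1: A[0] 44 -> 3, delta = -41, sum = 173
Change 2: A[5] -17 -> 4, delta = 21, sum = 194
Change 3: A[6] 43 -> 36, delta = -7, sum = 187
Change 4: A[6] 36 -> 12, delta = -24, sum = 163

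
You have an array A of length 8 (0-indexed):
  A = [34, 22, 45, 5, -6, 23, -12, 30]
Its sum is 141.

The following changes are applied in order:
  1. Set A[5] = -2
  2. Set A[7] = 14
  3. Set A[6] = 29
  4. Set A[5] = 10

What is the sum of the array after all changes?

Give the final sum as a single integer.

Answer: 153

Derivation:
Initial sum: 141
Change 1: A[5] 23 -> -2, delta = -25, sum = 116
Change 2: A[7] 30 -> 14, delta = -16, sum = 100
Change 3: A[6] -12 -> 29, delta = 41, sum = 141
Change 4: A[5] -2 -> 10, delta = 12, sum = 153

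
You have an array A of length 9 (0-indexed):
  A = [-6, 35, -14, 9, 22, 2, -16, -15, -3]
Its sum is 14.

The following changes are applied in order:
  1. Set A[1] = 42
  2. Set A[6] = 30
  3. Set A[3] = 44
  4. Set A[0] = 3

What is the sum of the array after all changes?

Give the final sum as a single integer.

Answer: 111

Derivation:
Initial sum: 14
Change 1: A[1] 35 -> 42, delta = 7, sum = 21
Change 2: A[6] -16 -> 30, delta = 46, sum = 67
Change 3: A[3] 9 -> 44, delta = 35, sum = 102
Change 4: A[0] -6 -> 3, delta = 9, sum = 111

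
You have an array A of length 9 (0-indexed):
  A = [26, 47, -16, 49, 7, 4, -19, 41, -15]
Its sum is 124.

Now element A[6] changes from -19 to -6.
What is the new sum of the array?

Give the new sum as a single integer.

Answer: 137

Derivation:
Old value at index 6: -19
New value at index 6: -6
Delta = -6 - -19 = 13
New sum = old_sum + delta = 124 + (13) = 137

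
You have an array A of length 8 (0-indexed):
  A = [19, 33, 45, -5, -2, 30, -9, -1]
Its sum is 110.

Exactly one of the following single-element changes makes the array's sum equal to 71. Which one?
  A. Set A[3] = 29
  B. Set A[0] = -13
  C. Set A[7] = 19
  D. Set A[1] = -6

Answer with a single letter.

Answer: D

Derivation:
Option A: A[3] -5->29, delta=34, new_sum=110+(34)=144
Option B: A[0] 19->-13, delta=-32, new_sum=110+(-32)=78
Option C: A[7] -1->19, delta=20, new_sum=110+(20)=130
Option D: A[1] 33->-6, delta=-39, new_sum=110+(-39)=71 <-- matches target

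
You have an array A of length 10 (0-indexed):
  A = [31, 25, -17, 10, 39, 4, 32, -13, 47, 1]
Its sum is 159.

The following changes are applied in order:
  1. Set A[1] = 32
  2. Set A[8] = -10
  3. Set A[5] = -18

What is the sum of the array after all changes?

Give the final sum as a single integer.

Answer: 87

Derivation:
Initial sum: 159
Change 1: A[1] 25 -> 32, delta = 7, sum = 166
Change 2: A[8] 47 -> -10, delta = -57, sum = 109
Change 3: A[5] 4 -> -18, delta = -22, sum = 87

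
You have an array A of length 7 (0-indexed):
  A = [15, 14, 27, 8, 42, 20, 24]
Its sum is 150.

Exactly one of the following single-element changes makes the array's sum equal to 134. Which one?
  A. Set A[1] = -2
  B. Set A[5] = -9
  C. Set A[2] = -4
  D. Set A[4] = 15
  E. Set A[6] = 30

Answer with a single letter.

Option A: A[1] 14->-2, delta=-16, new_sum=150+(-16)=134 <-- matches target
Option B: A[5] 20->-9, delta=-29, new_sum=150+(-29)=121
Option C: A[2] 27->-4, delta=-31, new_sum=150+(-31)=119
Option D: A[4] 42->15, delta=-27, new_sum=150+(-27)=123
Option E: A[6] 24->30, delta=6, new_sum=150+(6)=156

Answer: A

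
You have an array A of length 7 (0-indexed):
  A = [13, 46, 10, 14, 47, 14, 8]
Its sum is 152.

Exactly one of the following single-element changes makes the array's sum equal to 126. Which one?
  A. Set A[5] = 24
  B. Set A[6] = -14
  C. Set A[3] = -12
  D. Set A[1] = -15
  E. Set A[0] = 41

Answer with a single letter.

Answer: C

Derivation:
Option A: A[5] 14->24, delta=10, new_sum=152+(10)=162
Option B: A[6] 8->-14, delta=-22, new_sum=152+(-22)=130
Option C: A[3] 14->-12, delta=-26, new_sum=152+(-26)=126 <-- matches target
Option D: A[1] 46->-15, delta=-61, new_sum=152+(-61)=91
Option E: A[0] 13->41, delta=28, new_sum=152+(28)=180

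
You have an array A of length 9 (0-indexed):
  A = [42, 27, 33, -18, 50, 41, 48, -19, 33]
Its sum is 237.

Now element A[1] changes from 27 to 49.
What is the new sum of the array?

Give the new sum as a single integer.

Old value at index 1: 27
New value at index 1: 49
Delta = 49 - 27 = 22
New sum = old_sum + delta = 237 + (22) = 259

Answer: 259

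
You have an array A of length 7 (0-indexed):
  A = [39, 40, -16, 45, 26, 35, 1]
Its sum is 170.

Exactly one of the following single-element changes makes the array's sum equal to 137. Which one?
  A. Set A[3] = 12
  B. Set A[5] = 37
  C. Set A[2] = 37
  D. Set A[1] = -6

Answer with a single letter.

Answer: A

Derivation:
Option A: A[3] 45->12, delta=-33, new_sum=170+(-33)=137 <-- matches target
Option B: A[5] 35->37, delta=2, new_sum=170+(2)=172
Option C: A[2] -16->37, delta=53, new_sum=170+(53)=223
Option D: A[1] 40->-6, delta=-46, new_sum=170+(-46)=124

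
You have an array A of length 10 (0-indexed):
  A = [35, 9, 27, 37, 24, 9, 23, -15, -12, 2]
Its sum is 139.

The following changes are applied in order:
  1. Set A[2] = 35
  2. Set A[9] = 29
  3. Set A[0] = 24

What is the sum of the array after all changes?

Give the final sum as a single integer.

Answer: 163

Derivation:
Initial sum: 139
Change 1: A[2] 27 -> 35, delta = 8, sum = 147
Change 2: A[9] 2 -> 29, delta = 27, sum = 174
Change 3: A[0] 35 -> 24, delta = -11, sum = 163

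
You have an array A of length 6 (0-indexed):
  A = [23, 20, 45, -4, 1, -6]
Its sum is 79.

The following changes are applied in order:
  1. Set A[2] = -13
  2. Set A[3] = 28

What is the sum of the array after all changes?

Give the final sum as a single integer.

Initial sum: 79
Change 1: A[2] 45 -> -13, delta = -58, sum = 21
Change 2: A[3] -4 -> 28, delta = 32, sum = 53

Answer: 53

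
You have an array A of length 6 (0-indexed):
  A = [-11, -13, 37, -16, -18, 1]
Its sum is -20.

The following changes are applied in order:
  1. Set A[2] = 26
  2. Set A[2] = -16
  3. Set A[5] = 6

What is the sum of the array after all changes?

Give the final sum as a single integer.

Answer: -68

Derivation:
Initial sum: -20
Change 1: A[2] 37 -> 26, delta = -11, sum = -31
Change 2: A[2] 26 -> -16, delta = -42, sum = -73
Change 3: A[5] 1 -> 6, delta = 5, sum = -68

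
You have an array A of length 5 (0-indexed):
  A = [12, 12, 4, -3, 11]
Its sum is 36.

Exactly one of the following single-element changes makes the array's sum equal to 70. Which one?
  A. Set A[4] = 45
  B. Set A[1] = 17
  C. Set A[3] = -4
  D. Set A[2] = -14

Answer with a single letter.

Option A: A[4] 11->45, delta=34, new_sum=36+(34)=70 <-- matches target
Option B: A[1] 12->17, delta=5, new_sum=36+(5)=41
Option C: A[3] -3->-4, delta=-1, new_sum=36+(-1)=35
Option D: A[2] 4->-14, delta=-18, new_sum=36+(-18)=18

Answer: A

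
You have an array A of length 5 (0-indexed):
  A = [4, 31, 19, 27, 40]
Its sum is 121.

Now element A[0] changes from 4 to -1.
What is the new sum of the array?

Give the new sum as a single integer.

Answer: 116

Derivation:
Old value at index 0: 4
New value at index 0: -1
Delta = -1 - 4 = -5
New sum = old_sum + delta = 121 + (-5) = 116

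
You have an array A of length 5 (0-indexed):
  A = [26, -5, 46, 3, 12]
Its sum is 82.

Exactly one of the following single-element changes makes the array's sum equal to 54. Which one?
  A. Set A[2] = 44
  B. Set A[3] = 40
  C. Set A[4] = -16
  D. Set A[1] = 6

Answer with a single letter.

Option A: A[2] 46->44, delta=-2, new_sum=82+(-2)=80
Option B: A[3] 3->40, delta=37, new_sum=82+(37)=119
Option C: A[4] 12->-16, delta=-28, new_sum=82+(-28)=54 <-- matches target
Option D: A[1] -5->6, delta=11, new_sum=82+(11)=93

Answer: C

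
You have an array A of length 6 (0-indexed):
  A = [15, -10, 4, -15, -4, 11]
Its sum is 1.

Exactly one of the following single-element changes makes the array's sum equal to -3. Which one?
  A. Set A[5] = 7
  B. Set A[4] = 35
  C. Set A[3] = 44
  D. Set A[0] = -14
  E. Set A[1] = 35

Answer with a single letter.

Answer: A

Derivation:
Option A: A[5] 11->7, delta=-4, new_sum=1+(-4)=-3 <-- matches target
Option B: A[4] -4->35, delta=39, new_sum=1+(39)=40
Option C: A[3] -15->44, delta=59, new_sum=1+(59)=60
Option D: A[0] 15->-14, delta=-29, new_sum=1+(-29)=-28
Option E: A[1] -10->35, delta=45, new_sum=1+(45)=46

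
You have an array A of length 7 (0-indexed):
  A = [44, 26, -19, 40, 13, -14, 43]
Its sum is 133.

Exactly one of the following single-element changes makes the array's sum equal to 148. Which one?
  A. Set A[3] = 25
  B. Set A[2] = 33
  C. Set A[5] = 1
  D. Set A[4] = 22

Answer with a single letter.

Answer: C

Derivation:
Option A: A[3] 40->25, delta=-15, new_sum=133+(-15)=118
Option B: A[2] -19->33, delta=52, new_sum=133+(52)=185
Option C: A[5] -14->1, delta=15, new_sum=133+(15)=148 <-- matches target
Option D: A[4] 13->22, delta=9, new_sum=133+(9)=142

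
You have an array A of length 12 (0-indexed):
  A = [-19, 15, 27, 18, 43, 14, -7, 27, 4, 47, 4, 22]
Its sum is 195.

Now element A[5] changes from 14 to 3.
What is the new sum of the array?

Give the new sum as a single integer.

Old value at index 5: 14
New value at index 5: 3
Delta = 3 - 14 = -11
New sum = old_sum + delta = 195 + (-11) = 184

Answer: 184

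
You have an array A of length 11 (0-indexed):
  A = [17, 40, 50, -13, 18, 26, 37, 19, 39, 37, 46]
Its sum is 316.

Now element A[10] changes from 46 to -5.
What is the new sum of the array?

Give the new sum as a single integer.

Answer: 265

Derivation:
Old value at index 10: 46
New value at index 10: -5
Delta = -5 - 46 = -51
New sum = old_sum + delta = 316 + (-51) = 265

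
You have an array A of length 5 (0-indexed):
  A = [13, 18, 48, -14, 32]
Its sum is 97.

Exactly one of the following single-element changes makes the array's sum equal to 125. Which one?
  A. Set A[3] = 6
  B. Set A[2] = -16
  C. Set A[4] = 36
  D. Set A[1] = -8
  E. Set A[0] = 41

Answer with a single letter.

Answer: E

Derivation:
Option A: A[3] -14->6, delta=20, new_sum=97+(20)=117
Option B: A[2] 48->-16, delta=-64, new_sum=97+(-64)=33
Option C: A[4] 32->36, delta=4, new_sum=97+(4)=101
Option D: A[1] 18->-8, delta=-26, new_sum=97+(-26)=71
Option E: A[0] 13->41, delta=28, new_sum=97+(28)=125 <-- matches target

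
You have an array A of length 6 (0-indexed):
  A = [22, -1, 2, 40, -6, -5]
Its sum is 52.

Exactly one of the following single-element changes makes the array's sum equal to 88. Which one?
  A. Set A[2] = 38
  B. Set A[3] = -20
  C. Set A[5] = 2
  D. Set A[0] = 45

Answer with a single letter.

Option A: A[2] 2->38, delta=36, new_sum=52+(36)=88 <-- matches target
Option B: A[3] 40->-20, delta=-60, new_sum=52+(-60)=-8
Option C: A[5] -5->2, delta=7, new_sum=52+(7)=59
Option D: A[0] 22->45, delta=23, new_sum=52+(23)=75

Answer: A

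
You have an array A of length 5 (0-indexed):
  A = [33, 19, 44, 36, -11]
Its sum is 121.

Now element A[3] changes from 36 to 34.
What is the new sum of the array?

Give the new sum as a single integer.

Old value at index 3: 36
New value at index 3: 34
Delta = 34 - 36 = -2
New sum = old_sum + delta = 121 + (-2) = 119

Answer: 119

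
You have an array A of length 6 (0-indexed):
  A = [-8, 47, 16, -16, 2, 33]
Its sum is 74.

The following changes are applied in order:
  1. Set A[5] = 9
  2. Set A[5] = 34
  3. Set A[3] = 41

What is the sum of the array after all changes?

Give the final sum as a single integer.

Initial sum: 74
Change 1: A[5] 33 -> 9, delta = -24, sum = 50
Change 2: A[5] 9 -> 34, delta = 25, sum = 75
Change 3: A[3] -16 -> 41, delta = 57, sum = 132

Answer: 132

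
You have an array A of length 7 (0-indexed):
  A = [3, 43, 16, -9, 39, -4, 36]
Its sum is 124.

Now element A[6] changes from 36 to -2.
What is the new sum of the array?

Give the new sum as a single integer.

Answer: 86

Derivation:
Old value at index 6: 36
New value at index 6: -2
Delta = -2 - 36 = -38
New sum = old_sum + delta = 124 + (-38) = 86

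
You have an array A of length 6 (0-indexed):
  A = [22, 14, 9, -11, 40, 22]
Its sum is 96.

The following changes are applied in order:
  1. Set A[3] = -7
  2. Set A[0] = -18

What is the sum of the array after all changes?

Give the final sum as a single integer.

Answer: 60

Derivation:
Initial sum: 96
Change 1: A[3] -11 -> -7, delta = 4, sum = 100
Change 2: A[0] 22 -> -18, delta = -40, sum = 60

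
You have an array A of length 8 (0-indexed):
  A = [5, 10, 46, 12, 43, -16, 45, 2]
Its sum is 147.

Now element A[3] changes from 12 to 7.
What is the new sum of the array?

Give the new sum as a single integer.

Old value at index 3: 12
New value at index 3: 7
Delta = 7 - 12 = -5
New sum = old_sum + delta = 147 + (-5) = 142

Answer: 142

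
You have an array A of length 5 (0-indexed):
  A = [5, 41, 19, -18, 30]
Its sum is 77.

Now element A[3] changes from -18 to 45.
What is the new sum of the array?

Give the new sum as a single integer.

Old value at index 3: -18
New value at index 3: 45
Delta = 45 - -18 = 63
New sum = old_sum + delta = 77 + (63) = 140

Answer: 140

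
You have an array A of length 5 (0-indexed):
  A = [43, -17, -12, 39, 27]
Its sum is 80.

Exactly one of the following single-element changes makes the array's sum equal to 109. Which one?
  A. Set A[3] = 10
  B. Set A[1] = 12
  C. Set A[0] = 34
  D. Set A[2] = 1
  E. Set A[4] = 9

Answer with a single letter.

Answer: B

Derivation:
Option A: A[3] 39->10, delta=-29, new_sum=80+(-29)=51
Option B: A[1] -17->12, delta=29, new_sum=80+(29)=109 <-- matches target
Option C: A[0] 43->34, delta=-9, new_sum=80+(-9)=71
Option D: A[2] -12->1, delta=13, new_sum=80+(13)=93
Option E: A[4] 27->9, delta=-18, new_sum=80+(-18)=62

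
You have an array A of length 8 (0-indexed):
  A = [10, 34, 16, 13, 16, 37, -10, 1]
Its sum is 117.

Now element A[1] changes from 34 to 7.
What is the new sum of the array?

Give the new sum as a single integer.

Old value at index 1: 34
New value at index 1: 7
Delta = 7 - 34 = -27
New sum = old_sum + delta = 117 + (-27) = 90

Answer: 90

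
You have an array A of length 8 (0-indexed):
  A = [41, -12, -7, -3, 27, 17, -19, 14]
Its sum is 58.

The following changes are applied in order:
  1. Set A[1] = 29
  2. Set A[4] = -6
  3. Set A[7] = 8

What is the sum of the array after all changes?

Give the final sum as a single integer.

Answer: 60

Derivation:
Initial sum: 58
Change 1: A[1] -12 -> 29, delta = 41, sum = 99
Change 2: A[4] 27 -> -6, delta = -33, sum = 66
Change 3: A[7] 14 -> 8, delta = -6, sum = 60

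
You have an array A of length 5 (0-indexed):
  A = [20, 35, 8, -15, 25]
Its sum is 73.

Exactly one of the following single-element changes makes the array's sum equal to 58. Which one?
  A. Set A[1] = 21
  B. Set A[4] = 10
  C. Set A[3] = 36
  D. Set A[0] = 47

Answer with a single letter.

Option A: A[1] 35->21, delta=-14, new_sum=73+(-14)=59
Option B: A[4] 25->10, delta=-15, new_sum=73+(-15)=58 <-- matches target
Option C: A[3] -15->36, delta=51, new_sum=73+(51)=124
Option D: A[0] 20->47, delta=27, new_sum=73+(27)=100

Answer: B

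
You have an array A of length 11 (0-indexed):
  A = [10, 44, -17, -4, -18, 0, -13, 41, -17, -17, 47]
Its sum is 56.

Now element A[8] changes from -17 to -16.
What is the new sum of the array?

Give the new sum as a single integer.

Answer: 57

Derivation:
Old value at index 8: -17
New value at index 8: -16
Delta = -16 - -17 = 1
New sum = old_sum + delta = 56 + (1) = 57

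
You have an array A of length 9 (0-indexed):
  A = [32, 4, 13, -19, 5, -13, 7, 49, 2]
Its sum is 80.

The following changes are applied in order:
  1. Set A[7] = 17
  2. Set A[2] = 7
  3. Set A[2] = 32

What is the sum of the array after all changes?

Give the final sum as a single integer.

Initial sum: 80
Change 1: A[7] 49 -> 17, delta = -32, sum = 48
Change 2: A[2] 13 -> 7, delta = -6, sum = 42
Change 3: A[2] 7 -> 32, delta = 25, sum = 67

Answer: 67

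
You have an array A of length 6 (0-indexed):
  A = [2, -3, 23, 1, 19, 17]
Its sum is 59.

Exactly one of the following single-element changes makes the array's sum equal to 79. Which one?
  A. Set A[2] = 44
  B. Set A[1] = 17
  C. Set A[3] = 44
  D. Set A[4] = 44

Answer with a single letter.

Option A: A[2] 23->44, delta=21, new_sum=59+(21)=80
Option B: A[1] -3->17, delta=20, new_sum=59+(20)=79 <-- matches target
Option C: A[3] 1->44, delta=43, new_sum=59+(43)=102
Option D: A[4] 19->44, delta=25, new_sum=59+(25)=84

Answer: B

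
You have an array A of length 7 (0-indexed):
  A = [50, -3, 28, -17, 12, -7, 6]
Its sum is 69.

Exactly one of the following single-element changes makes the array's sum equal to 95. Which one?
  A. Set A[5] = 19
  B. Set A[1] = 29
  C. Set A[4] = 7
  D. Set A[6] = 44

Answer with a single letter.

Option A: A[5] -7->19, delta=26, new_sum=69+(26)=95 <-- matches target
Option B: A[1] -3->29, delta=32, new_sum=69+(32)=101
Option C: A[4] 12->7, delta=-5, new_sum=69+(-5)=64
Option D: A[6] 6->44, delta=38, new_sum=69+(38)=107

Answer: A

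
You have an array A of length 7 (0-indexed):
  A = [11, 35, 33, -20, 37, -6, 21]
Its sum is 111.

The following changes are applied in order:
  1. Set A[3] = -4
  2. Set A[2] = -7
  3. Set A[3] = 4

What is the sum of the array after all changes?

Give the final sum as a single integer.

Initial sum: 111
Change 1: A[3] -20 -> -4, delta = 16, sum = 127
Change 2: A[2] 33 -> -7, delta = -40, sum = 87
Change 3: A[3] -4 -> 4, delta = 8, sum = 95

Answer: 95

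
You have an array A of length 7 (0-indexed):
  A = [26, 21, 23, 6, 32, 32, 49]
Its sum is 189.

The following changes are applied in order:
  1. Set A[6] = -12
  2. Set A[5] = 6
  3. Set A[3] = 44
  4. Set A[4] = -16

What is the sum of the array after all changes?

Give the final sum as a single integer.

Answer: 92

Derivation:
Initial sum: 189
Change 1: A[6] 49 -> -12, delta = -61, sum = 128
Change 2: A[5] 32 -> 6, delta = -26, sum = 102
Change 3: A[3] 6 -> 44, delta = 38, sum = 140
Change 4: A[4] 32 -> -16, delta = -48, sum = 92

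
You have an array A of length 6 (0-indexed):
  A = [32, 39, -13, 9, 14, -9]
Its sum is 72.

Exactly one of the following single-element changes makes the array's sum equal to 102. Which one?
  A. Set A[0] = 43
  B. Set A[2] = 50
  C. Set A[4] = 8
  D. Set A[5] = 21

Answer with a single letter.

Option A: A[0] 32->43, delta=11, new_sum=72+(11)=83
Option B: A[2] -13->50, delta=63, new_sum=72+(63)=135
Option C: A[4] 14->8, delta=-6, new_sum=72+(-6)=66
Option D: A[5] -9->21, delta=30, new_sum=72+(30)=102 <-- matches target

Answer: D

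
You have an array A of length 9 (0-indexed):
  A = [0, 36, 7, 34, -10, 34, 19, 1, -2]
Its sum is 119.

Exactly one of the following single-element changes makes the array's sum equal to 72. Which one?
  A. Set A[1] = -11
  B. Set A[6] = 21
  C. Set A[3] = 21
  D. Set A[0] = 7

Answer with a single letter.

Answer: A

Derivation:
Option A: A[1] 36->-11, delta=-47, new_sum=119+(-47)=72 <-- matches target
Option B: A[6] 19->21, delta=2, new_sum=119+(2)=121
Option C: A[3] 34->21, delta=-13, new_sum=119+(-13)=106
Option D: A[0] 0->7, delta=7, new_sum=119+(7)=126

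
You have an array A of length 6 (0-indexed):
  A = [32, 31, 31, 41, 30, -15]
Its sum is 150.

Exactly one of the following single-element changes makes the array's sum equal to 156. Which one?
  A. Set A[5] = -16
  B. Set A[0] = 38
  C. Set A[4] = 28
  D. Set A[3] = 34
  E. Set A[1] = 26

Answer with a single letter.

Answer: B

Derivation:
Option A: A[5] -15->-16, delta=-1, new_sum=150+(-1)=149
Option B: A[0] 32->38, delta=6, new_sum=150+(6)=156 <-- matches target
Option C: A[4] 30->28, delta=-2, new_sum=150+(-2)=148
Option D: A[3] 41->34, delta=-7, new_sum=150+(-7)=143
Option E: A[1] 31->26, delta=-5, new_sum=150+(-5)=145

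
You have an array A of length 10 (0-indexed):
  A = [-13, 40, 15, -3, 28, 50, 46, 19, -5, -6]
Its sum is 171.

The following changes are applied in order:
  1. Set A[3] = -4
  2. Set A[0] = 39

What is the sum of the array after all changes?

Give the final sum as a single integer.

Answer: 222

Derivation:
Initial sum: 171
Change 1: A[3] -3 -> -4, delta = -1, sum = 170
Change 2: A[0] -13 -> 39, delta = 52, sum = 222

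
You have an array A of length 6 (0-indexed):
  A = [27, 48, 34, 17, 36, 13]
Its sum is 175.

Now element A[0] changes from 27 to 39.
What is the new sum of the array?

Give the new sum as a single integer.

Old value at index 0: 27
New value at index 0: 39
Delta = 39 - 27 = 12
New sum = old_sum + delta = 175 + (12) = 187

Answer: 187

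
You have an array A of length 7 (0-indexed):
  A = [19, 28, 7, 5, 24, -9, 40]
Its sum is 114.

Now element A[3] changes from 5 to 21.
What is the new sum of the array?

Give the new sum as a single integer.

Old value at index 3: 5
New value at index 3: 21
Delta = 21 - 5 = 16
New sum = old_sum + delta = 114 + (16) = 130

Answer: 130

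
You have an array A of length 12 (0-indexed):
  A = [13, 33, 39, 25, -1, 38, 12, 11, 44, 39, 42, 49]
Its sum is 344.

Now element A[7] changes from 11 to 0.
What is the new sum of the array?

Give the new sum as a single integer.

Answer: 333

Derivation:
Old value at index 7: 11
New value at index 7: 0
Delta = 0 - 11 = -11
New sum = old_sum + delta = 344 + (-11) = 333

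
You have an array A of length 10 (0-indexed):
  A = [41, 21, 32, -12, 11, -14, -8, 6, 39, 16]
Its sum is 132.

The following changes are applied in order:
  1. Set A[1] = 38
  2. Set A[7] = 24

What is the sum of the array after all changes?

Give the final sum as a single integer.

Initial sum: 132
Change 1: A[1] 21 -> 38, delta = 17, sum = 149
Change 2: A[7] 6 -> 24, delta = 18, sum = 167

Answer: 167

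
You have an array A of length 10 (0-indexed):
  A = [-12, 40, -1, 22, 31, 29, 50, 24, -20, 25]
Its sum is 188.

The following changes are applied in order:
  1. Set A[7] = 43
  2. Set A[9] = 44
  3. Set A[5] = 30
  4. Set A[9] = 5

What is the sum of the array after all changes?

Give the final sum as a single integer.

Answer: 188

Derivation:
Initial sum: 188
Change 1: A[7] 24 -> 43, delta = 19, sum = 207
Change 2: A[9] 25 -> 44, delta = 19, sum = 226
Change 3: A[5] 29 -> 30, delta = 1, sum = 227
Change 4: A[9] 44 -> 5, delta = -39, sum = 188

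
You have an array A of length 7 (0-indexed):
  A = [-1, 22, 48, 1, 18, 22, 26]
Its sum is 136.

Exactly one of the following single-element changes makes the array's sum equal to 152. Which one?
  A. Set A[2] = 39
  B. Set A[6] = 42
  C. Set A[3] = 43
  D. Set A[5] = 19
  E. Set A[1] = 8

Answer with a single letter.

Option A: A[2] 48->39, delta=-9, new_sum=136+(-9)=127
Option B: A[6] 26->42, delta=16, new_sum=136+(16)=152 <-- matches target
Option C: A[3] 1->43, delta=42, new_sum=136+(42)=178
Option D: A[5] 22->19, delta=-3, new_sum=136+(-3)=133
Option E: A[1] 22->8, delta=-14, new_sum=136+(-14)=122

Answer: B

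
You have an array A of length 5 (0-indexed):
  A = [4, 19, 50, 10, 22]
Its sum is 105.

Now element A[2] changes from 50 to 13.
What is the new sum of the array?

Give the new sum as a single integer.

Answer: 68

Derivation:
Old value at index 2: 50
New value at index 2: 13
Delta = 13 - 50 = -37
New sum = old_sum + delta = 105 + (-37) = 68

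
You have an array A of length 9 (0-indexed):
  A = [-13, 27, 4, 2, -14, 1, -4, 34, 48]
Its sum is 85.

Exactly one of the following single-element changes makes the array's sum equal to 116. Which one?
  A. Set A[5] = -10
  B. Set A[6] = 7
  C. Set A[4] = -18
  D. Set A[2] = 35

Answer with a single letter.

Answer: D

Derivation:
Option A: A[5] 1->-10, delta=-11, new_sum=85+(-11)=74
Option B: A[6] -4->7, delta=11, new_sum=85+(11)=96
Option C: A[4] -14->-18, delta=-4, new_sum=85+(-4)=81
Option D: A[2] 4->35, delta=31, new_sum=85+(31)=116 <-- matches target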